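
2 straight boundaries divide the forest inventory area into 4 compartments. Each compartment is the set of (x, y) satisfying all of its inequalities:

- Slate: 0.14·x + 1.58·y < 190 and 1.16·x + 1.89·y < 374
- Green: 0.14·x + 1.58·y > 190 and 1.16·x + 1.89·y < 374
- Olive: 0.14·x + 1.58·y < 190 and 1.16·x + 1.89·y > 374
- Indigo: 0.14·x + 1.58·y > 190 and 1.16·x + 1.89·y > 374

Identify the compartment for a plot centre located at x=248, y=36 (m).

0.14·248 + 1.58·36 = 91.600, which is < 190
1.16·248 + 1.89·36 = 355.720, which is < 374
This sign pattern matches Slate.

Slate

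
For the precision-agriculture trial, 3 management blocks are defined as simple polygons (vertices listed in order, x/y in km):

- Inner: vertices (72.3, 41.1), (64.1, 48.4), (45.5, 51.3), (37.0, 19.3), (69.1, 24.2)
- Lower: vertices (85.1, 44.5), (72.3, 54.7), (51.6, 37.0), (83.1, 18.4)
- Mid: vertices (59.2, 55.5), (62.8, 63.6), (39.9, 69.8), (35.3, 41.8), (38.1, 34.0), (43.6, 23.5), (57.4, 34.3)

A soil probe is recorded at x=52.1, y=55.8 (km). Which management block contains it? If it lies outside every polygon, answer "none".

Cast a ray rightward from (52.1, 55.8). For each polygon, the edges (by vertex number in listed order) whose endpoints lie on opposite sides of y = 55.8, where each meets that height, and whether that is right or left of the point:
Inner: no edge straddles that height → 0 crossings.
Lower: no edge straddles that height → 0 crossings.
Mid: 1–2 at x≈59.33 (right), 3–4 at x≈37.60 (left) → 1 crossing.
Only Mid has an odd count, so the point is inside Mid.

Mid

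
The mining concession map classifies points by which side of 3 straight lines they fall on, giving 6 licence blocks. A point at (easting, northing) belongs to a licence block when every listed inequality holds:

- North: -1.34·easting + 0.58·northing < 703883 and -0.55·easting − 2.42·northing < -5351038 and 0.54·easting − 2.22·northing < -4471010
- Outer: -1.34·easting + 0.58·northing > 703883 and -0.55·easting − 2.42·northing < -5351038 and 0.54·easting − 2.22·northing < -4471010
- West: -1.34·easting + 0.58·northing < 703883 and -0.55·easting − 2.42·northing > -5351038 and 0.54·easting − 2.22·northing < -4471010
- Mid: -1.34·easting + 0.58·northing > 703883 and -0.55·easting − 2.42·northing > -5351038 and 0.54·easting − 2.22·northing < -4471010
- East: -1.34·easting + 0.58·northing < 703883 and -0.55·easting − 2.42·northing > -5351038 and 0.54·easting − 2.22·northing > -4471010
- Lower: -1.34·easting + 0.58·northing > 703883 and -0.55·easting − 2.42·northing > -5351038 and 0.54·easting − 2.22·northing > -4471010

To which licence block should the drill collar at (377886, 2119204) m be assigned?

-1.34·377886 + 0.58·2119204 = 722771.080, which is > 703883
-0.55·377886 − 2.42·2119204 = -5336310.980, which is > -5351038
0.54·377886 − 2.22·2119204 = -4500574.440, which is < -4471010
This sign pattern matches Mid.

Mid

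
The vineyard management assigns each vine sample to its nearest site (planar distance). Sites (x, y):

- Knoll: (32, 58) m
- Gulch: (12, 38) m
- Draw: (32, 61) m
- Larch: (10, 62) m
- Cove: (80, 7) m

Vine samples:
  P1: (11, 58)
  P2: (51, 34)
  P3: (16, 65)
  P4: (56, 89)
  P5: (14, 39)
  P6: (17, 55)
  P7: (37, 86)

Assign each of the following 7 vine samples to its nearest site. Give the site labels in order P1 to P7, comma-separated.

P1 → Larch (d²=17.00)
P2 → Knoll (d²=937.00)
P3 → Larch (d²=45.00)
P4 → Draw (d²=1360.00)
P5 → Gulch (d²=5.00)
P6 → Larch (d²=98.00)
P7 → Draw (d²=650.00)

Larch, Knoll, Larch, Draw, Gulch, Larch, Draw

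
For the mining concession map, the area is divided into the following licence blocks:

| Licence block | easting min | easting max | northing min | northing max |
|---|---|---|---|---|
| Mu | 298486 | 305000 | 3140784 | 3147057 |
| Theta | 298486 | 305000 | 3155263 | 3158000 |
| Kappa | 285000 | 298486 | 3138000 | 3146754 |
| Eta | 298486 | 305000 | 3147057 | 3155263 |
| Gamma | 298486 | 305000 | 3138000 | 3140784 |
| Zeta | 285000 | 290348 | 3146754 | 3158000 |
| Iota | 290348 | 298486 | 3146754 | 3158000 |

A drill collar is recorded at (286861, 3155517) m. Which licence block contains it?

Zeta

The point has easting = 286861 and northing = 3155517.
Only Zeta satisfies 285000 ≤ easting ≤ 290348 and 3146754 ≤ northing ≤ 3158000.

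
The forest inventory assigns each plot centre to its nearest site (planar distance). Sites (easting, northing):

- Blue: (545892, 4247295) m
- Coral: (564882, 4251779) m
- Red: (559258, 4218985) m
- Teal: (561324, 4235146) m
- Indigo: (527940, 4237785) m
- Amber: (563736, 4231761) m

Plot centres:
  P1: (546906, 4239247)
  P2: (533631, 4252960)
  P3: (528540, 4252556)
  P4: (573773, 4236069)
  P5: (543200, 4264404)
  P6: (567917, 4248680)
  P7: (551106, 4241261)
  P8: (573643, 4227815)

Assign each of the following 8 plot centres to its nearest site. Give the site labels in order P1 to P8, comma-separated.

P1 → Blue (d²=65798500.00)
P2 → Blue (d²=182424346.00)
P3 → Indigo (d²=218542441.00)
P4 → Amber (d²=119300233.00)
P5 → Blue (d²=299964745.00)
P6 → Coral (d²=18815026.00)
P7 → Blue (d²=63594952.00)
P8 → Amber (d²=113719565.00)

Blue, Blue, Indigo, Amber, Blue, Coral, Blue, Amber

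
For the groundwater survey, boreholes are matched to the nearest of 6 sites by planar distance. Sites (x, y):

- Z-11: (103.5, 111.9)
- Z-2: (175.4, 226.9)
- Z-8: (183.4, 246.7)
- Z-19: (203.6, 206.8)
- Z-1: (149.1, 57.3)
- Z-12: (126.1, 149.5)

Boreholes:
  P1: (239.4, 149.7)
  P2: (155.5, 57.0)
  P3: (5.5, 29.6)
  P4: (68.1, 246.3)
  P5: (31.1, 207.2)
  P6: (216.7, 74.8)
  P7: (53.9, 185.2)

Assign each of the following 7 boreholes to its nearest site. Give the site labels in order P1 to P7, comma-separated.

Z-19, Z-1, Z-11, Z-2, Z-12, Z-1, Z-12

P1 → Z-19 (d²=4542.05)
P2 → Z-1 (d²=41.05)
P3 → Z-11 (d²=16377.29)
P4 → Z-2 (d²=11889.65)
P5 → Z-12 (d²=12354.29)
P6 → Z-1 (d²=4876.01)
P7 → Z-12 (d²=6487.33)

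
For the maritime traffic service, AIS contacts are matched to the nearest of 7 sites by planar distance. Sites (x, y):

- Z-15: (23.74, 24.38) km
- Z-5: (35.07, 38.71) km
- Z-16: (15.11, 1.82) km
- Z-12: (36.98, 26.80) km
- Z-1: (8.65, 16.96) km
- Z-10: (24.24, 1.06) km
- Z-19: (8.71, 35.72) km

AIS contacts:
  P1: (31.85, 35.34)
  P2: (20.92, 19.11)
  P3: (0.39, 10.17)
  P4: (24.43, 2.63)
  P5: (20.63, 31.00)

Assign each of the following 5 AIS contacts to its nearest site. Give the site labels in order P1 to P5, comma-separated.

Z-5, Z-15, Z-1, Z-10, Z-15

P1 → Z-5 (d²=21.73)
P2 → Z-15 (d²=35.73)
P3 → Z-1 (d²=114.33)
P4 → Z-10 (d²=2.50)
P5 → Z-15 (d²=53.50)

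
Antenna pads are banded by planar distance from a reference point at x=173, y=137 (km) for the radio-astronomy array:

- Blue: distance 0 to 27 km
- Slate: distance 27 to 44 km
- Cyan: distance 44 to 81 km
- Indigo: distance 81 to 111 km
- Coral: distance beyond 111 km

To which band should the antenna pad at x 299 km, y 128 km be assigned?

Distance = √((299−173)² + (128−137)²) = √(15876.000 + 81.000) = 126.321 km.
111 ≤ 126.321 < ∞ → Coral.

Coral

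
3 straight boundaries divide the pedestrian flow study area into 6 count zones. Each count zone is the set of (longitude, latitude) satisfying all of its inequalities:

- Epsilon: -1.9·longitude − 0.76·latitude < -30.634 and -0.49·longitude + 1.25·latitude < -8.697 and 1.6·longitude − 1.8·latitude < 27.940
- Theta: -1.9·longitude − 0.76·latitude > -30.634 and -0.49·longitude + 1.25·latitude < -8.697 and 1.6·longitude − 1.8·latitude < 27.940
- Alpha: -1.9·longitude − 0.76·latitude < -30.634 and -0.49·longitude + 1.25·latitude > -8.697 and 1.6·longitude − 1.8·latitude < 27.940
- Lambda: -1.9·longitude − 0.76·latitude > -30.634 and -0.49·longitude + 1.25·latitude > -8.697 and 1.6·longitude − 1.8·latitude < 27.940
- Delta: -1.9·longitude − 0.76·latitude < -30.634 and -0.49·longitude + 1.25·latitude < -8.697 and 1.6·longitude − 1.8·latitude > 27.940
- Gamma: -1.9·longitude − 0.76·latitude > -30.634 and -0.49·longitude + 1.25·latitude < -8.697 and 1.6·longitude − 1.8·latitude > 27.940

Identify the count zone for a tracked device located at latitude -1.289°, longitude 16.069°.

-1.9·16.069 − 0.76·-1.289 = -29.551, which is > -30.634
-0.49·16.069 + 1.25·-1.289 = -9.485, which is < -8.697
1.6·16.069 − 1.8·-1.289 = 28.031, which is > 27.940
This sign pattern matches Gamma.

Gamma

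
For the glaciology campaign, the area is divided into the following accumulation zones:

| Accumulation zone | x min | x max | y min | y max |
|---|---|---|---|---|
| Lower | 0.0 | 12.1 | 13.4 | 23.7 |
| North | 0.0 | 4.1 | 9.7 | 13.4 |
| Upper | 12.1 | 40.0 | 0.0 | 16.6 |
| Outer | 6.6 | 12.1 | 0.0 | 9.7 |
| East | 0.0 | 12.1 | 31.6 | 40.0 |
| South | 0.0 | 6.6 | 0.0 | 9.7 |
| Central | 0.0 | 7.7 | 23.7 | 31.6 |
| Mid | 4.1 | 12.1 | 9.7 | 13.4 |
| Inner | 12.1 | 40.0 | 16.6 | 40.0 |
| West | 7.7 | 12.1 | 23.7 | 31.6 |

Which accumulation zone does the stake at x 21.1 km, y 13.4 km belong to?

Upper

The point has x = 21.1 and y = 13.4.
Only Upper satisfies 12.1 ≤ x ≤ 40.0 and 0.0 ≤ y ≤ 16.6.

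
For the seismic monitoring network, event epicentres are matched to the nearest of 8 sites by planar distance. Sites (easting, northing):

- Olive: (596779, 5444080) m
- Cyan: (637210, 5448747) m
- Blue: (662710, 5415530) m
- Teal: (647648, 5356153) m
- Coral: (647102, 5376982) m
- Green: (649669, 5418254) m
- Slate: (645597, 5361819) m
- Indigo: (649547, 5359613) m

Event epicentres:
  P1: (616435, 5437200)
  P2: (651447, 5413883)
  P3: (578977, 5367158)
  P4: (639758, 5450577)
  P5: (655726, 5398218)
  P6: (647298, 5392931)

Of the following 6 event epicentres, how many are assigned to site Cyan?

1

P1 → Olive
P2 → Green
P3 → Slate
P4 → Cyan
P5 → Blue
P6 → Coral
1 of the 6 goes to Cyan.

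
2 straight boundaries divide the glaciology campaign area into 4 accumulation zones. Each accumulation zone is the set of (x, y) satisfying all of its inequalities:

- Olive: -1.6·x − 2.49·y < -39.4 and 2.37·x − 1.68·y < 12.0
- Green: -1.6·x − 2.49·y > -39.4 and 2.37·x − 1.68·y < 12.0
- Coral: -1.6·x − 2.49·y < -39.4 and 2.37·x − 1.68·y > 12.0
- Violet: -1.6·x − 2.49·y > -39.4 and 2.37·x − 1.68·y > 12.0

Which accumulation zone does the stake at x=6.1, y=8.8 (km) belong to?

Green

-1.6·6.1 − 2.49·8.8 = -31.672, which is > -39.4
2.37·6.1 − 1.68·8.8 = -0.327, which is < 12.0
This sign pattern matches Green.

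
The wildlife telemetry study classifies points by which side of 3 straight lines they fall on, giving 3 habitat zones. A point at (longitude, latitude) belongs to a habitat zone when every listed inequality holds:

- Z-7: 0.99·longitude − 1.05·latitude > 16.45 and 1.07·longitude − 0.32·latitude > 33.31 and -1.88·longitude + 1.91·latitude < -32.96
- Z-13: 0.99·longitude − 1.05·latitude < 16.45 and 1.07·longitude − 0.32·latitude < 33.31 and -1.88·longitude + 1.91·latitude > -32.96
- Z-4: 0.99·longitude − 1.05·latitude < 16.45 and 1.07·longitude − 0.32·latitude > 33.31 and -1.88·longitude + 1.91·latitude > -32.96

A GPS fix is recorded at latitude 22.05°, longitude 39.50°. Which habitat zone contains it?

0.99·39.50 − 1.05·22.05 = 15.952, which is < 16.45
1.07·39.50 − 0.32·22.05 = 35.209, which is > 33.31
-1.88·39.50 + 1.91·22.05 = -32.144, which is > -32.96
This sign pattern matches Z-4.

Z-4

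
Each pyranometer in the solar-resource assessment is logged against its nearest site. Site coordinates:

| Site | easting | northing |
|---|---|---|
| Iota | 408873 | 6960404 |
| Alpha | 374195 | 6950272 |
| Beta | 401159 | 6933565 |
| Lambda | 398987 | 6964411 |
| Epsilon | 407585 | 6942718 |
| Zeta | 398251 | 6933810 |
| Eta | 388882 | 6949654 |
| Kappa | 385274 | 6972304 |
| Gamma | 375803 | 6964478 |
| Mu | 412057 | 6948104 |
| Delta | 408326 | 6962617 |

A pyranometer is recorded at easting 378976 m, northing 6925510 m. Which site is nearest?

Zeta

Squared distances to each site:
Iota: 2111421845.000; Alpha: 636014605.000; Beta: 556968514.000; Lambda: 1913727922.000; Epsilon: 1114590145.000; Zeta: 440415625.000; Eta: 681061572.000; Kappa: 2229343240.000; Gamma: 1528572953.000; Mu: 1604841397.000; Delta: 2238351949.000.
Minimum at Zeta.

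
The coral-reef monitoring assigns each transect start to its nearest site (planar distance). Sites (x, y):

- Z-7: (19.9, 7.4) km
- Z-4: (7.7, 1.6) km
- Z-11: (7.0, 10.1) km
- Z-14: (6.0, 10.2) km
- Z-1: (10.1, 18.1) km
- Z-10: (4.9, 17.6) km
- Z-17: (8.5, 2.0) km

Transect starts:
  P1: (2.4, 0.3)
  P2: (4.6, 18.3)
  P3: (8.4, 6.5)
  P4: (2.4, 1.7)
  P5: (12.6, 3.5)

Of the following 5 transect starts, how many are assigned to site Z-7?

0

P1 → Z-4
P2 → Z-10
P3 → Z-11
P4 → Z-4
P5 → Z-17
0 of the 5 go to Z-7.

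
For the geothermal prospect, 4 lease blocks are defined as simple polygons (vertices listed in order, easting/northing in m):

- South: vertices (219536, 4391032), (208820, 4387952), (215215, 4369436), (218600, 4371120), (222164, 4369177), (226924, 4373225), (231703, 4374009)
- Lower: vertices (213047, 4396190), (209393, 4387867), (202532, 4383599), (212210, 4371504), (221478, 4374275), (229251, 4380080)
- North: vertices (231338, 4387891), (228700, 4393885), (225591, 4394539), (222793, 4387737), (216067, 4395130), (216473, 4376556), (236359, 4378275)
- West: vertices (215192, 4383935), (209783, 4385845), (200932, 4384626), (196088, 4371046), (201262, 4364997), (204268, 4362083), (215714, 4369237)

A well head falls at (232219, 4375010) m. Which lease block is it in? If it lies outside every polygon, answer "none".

none

Cast a ray rightward from (232219, 4375010). For each polygon, the edges (by vertex number in listed order) whose endpoints lie on opposite sides of northing = 4375010, where each meets that height, and whether that is right or left of the point:
South: 2–3 at easting≈213289.9 (left), 7–1 at easting≈230987.5 (left) → 0 crossings.
Lower: 3–4 at easting≈209404.6 (left), 5–6 at easting≈222462.2 (left) → 0 crossings.
North: no edge straddles that height → 0 crossings.
West: 3–4 at easting≈197502.0 (left), 7–1 at easting≈215509.0 (left) → 0 crossings.
All counts are even, so the point lies outside every listed polygon.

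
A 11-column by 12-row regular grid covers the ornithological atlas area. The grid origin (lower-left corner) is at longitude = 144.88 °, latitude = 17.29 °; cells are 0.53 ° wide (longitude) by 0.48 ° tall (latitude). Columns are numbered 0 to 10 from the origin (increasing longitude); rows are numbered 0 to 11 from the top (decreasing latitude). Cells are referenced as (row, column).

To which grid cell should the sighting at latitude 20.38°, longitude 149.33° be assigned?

Column index: ⌊(149.33 − 144.88) / 0.53⌋ = ⌊8.396⌋ = 8
Row offset from origin: ⌊(20.38 − 17.29) / 0.48⌋ = ⌊6.438⌋ = 6 → row 5 (counted from top)

(5, 8)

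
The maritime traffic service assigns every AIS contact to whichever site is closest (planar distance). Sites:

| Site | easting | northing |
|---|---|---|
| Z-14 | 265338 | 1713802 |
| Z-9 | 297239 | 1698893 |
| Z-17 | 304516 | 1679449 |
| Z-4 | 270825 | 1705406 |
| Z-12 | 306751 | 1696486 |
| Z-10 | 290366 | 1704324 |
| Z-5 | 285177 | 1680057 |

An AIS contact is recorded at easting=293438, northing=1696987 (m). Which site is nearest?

Squared distances to each site:
Z-14: 1072354225.000; Z-9: 18080437.000; Z-17: 430303528.000; Z-4: 582227330.000; Z-12: 177486970.000; Z-10: 63268753.000; Z-5: 354869021.000.
Minimum at Z-9.

Z-9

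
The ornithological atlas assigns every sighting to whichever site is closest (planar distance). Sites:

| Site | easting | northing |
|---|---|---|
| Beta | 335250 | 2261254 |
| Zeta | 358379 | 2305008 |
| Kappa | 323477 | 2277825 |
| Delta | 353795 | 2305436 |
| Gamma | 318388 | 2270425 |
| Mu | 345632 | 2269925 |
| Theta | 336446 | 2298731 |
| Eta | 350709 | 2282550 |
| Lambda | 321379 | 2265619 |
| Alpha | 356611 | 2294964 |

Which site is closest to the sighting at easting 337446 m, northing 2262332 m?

Squared distances to each site:
Beta: 5984500.000; Zeta: 2259431465.000; Kappa: 435166010.000; Delta: 2125244617.000; Gamma: 428704013.000; Mu: 124664245.000; Theta: 1325887201.000; Eta: 584674693.000; Lambda: 268952858.000; Alpha: 1432144649.000.
Minimum at Beta.

Beta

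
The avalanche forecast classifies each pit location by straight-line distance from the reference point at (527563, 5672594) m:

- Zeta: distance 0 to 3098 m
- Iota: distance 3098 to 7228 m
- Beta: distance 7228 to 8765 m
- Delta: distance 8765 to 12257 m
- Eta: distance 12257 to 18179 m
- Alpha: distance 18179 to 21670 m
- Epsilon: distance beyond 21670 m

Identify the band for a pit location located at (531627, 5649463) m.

Distance = √((531627−527563)² + (5649463−5672594)²) = √(16516096.000 + 535043161.000) = 23485.299 m.
21670 ≤ 23485.299 < ∞ → Epsilon.

Epsilon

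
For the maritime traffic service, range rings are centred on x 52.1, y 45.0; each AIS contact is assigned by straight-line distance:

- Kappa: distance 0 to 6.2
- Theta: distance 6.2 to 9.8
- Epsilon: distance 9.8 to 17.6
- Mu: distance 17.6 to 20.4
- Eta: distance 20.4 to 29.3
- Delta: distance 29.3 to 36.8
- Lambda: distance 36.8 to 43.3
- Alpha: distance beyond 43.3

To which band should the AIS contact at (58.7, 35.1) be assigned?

Epsilon

Distance = √((58.7−52.1)² + (35.1−45.0)²) = √(43.560 + 98.010) = 11.898.
9.8 ≤ 11.898 < 17.6 → Epsilon.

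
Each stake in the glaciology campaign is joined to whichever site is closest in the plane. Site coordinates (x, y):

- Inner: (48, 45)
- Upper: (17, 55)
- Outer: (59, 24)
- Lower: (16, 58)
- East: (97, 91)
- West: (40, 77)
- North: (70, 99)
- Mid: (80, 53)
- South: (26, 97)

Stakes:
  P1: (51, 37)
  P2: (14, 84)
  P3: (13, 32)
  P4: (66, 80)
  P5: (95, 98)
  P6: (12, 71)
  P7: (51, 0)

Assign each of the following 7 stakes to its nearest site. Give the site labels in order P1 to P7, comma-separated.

P1 → Inner (d²=73.00)
P2 → South (d²=313.00)
P3 → Upper (d²=545.00)
P4 → North (d²=377.00)
P5 → East (d²=53.00)
P6 → Lower (d²=185.00)
P7 → Outer (d²=640.00)

Inner, South, Upper, North, East, Lower, Outer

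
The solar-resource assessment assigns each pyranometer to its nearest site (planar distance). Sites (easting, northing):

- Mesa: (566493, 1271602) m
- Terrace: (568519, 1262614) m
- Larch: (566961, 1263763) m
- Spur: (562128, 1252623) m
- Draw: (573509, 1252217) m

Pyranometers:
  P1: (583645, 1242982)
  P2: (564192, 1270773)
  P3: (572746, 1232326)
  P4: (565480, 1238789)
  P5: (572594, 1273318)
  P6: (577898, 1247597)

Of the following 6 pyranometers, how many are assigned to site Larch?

0

P1 → Draw
P2 → Mesa
P3 → Draw
P4 → Spur
P5 → Mesa
P6 → Draw
0 of the 6 go to Larch.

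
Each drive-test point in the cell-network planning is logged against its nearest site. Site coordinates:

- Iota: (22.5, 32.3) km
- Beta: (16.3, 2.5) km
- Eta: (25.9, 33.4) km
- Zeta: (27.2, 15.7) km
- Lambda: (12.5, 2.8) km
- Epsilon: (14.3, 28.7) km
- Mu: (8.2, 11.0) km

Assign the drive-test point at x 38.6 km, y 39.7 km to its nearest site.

Squared distances to each site:
Iota: 313.970; Beta: 1881.130; Eta: 200.980; Zeta: 705.960; Lambda: 2042.820; Epsilon: 711.490; Mu: 1747.850.
Minimum at Eta.

Eta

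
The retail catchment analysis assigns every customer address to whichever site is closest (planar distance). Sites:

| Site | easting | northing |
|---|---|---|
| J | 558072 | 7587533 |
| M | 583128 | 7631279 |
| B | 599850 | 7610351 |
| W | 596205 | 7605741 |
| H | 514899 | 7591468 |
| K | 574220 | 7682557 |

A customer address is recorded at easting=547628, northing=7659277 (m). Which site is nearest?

K

Squared distances to each site:
J: 5256278672.000; M: 2044138004.000; B: 5120890760.000; W: 5225828225.000; H: 5669247922.000; K: 1249092864.000.
Minimum at K.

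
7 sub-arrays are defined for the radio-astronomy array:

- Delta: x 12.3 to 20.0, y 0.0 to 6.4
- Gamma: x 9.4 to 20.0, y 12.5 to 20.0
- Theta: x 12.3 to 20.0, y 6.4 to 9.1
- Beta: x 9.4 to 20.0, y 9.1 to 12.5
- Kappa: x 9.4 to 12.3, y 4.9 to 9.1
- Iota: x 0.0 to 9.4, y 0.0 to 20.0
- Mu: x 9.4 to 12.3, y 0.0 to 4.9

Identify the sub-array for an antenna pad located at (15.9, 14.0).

The point has x = 15.9 and y = 14.0.
Only Gamma satisfies 9.4 ≤ x ≤ 20.0 and 12.5 ≤ y ≤ 20.0.

Gamma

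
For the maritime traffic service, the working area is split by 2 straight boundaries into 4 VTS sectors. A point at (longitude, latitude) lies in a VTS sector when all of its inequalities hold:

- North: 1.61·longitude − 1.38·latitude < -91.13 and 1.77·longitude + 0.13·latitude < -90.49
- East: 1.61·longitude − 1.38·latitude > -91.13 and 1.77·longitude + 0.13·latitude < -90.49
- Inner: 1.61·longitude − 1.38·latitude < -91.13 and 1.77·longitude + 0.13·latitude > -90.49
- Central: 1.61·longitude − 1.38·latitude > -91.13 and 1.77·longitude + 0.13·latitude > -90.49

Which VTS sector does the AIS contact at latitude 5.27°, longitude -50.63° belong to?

Central

1.61·-50.63 − 1.38·5.27 = -88.787, which is > -91.13
1.77·-50.63 + 0.13·5.27 = -88.930, which is > -90.49
This sign pattern matches Central.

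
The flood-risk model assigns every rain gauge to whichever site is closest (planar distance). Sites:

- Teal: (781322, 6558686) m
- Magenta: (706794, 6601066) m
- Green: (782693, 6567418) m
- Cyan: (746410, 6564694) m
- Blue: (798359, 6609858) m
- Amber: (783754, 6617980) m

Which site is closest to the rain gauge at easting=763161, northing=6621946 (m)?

Amber

Squared distances to each site:
Teal: 4331649521.000; Magenta: 3613213089.000; Green: 3354801808.000; Cyan: 3558387505.000; Blue: 1385018948.000; Amber: 439800805.000.
Minimum at Amber.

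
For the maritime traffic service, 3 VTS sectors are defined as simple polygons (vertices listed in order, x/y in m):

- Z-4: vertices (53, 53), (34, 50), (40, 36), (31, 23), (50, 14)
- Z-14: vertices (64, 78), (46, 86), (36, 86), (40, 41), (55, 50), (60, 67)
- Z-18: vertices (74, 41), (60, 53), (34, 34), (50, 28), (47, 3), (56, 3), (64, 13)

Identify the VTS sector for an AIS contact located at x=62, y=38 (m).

Z-18

Cast a ray rightward from (62, 38). For each polygon, the edges (by vertex number in listed order) whose endpoints lie on opposite sides of y = 38, where each meets that height, and whether that is right or left of the point:
Z-4: 2–3 at x≈39.1 (left), 5–1 at x≈51.8 (left) → 0 crossings.
Z-14: no edge straddles that height → 0 crossings.
Z-18: 2–3 at x≈39.5 (left), 7–1 at x≈72.9 (right) → 1 crossing.
Only Z-18 has an odd count, so the point is inside Z-18.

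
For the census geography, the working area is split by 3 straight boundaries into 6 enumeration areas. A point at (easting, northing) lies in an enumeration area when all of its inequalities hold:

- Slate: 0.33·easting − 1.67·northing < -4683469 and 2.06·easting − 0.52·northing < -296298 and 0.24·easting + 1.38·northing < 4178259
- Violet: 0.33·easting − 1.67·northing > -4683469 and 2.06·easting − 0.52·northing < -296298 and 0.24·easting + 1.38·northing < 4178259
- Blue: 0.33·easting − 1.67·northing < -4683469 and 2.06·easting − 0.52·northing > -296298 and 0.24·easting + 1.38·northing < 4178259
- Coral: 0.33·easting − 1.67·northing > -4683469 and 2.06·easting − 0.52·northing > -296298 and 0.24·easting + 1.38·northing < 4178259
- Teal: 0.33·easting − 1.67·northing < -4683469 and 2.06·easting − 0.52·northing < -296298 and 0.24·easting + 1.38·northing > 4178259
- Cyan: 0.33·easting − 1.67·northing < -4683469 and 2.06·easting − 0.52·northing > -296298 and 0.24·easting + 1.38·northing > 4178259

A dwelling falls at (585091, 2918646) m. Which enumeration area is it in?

Violet

0.33·585091 − 1.67·2918646 = -4681058.790, which is > -4683469
2.06·585091 − 0.52·2918646 = -312408.460, which is < -296298
0.24·585091 + 1.38·2918646 = 4168153.320, which is < 4178259
This sign pattern matches Violet.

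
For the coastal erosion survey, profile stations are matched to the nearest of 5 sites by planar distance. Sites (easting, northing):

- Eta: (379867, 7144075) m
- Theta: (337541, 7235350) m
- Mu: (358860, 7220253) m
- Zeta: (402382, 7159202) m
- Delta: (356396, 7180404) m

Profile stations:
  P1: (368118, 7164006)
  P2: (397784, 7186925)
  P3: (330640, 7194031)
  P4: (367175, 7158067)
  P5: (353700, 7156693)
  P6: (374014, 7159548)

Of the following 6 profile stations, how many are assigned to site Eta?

2

P1 → Delta
P2 → Zeta
P3 → Delta
P4 → Eta
P5 → Delta
P6 → Eta
2 of the 6 go to Eta.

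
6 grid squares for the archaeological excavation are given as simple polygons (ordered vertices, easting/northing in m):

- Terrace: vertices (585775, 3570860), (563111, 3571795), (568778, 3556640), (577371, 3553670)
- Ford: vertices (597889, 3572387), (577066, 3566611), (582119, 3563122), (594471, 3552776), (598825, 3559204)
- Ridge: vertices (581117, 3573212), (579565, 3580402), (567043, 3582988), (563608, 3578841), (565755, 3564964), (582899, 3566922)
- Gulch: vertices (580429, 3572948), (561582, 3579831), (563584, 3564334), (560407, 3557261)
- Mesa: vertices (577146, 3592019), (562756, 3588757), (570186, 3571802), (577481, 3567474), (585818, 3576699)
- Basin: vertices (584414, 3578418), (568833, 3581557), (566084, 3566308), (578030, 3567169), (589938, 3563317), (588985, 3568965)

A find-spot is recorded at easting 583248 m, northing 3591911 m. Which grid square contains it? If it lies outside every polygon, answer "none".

none

Cast a ray rightward from (583248, 3591911). For each polygon, the edges (by vertex number in listed order) whose endpoints lie on opposite sides of northing = 3591911, where each meets that height, and whether that is right or left of the point:
Terrace: no edge straddles that height → 0 crossings.
Ford: no edge straddles that height → 0 crossings.
Ridge: no edge straddles that height → 0 crossings.
Gulch: no edge straddles that height → 0 crossings.
Mesa: 1–2 at easting≈576669.6 (left), 5–1 at easting≈577207.1 (left) → 0 crossings.
Basin: no edge straddles that height → 0 crossings.
All counts are even, so the point lies outside every listed polygon.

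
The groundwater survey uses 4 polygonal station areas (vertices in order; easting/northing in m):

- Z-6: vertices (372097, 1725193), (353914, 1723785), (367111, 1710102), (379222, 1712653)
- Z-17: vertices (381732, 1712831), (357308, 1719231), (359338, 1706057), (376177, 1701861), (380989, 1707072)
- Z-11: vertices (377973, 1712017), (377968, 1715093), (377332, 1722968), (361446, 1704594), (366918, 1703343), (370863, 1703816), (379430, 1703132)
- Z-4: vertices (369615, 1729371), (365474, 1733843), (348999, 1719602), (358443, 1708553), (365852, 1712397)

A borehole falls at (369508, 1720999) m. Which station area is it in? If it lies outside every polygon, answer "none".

Z-6

Cast a ray rightward from (369508, 1720999). For each polygon, the edges (by vertex number in listed order) whose endpoints lie on opposite sides of northing = 1720999, where each meets that height, and whether that is right or left of the point:
Z-6: 2–3 at easting≈356601.0 (left), 4–1 at easting≈374480.0 (right) → 1 crossing.
Z-17: no edge straddles that height → 0 crossings.
Z-11: 2–3 at easting≈377491.0 (right), 3–4 at easting≈375629.6 (right) → 2 crossings.
Z-4: 2–3 at easting≈350615.1 (left), 5–1 at easting≈367759.0 (left) → 0 crossings.
Only Z-6 has an odd count, so the point is inside Z-6.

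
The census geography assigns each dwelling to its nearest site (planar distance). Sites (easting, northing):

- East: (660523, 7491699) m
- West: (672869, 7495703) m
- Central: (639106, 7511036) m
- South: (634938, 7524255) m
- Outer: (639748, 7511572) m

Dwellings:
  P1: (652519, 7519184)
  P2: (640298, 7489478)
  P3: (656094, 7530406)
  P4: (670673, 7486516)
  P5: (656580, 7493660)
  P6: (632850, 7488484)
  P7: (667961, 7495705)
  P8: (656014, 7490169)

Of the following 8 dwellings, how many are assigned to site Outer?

1

P1 → Outer
P2 → East
P3 → South
P4 → West
P5 → East
P6 → Central
P7 → West
P8 → East
1 of the 8 goes to Outer.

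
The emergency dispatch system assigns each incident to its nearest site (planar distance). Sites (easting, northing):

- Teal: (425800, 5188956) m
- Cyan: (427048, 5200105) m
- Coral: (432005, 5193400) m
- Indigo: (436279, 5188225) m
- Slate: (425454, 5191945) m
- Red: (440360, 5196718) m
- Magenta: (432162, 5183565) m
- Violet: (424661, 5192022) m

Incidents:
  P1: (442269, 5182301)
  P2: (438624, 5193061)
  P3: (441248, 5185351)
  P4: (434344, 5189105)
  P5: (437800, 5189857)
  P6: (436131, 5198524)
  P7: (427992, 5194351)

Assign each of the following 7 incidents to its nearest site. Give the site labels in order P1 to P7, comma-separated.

P1 → Indigo (d²=70973876.00)
P2 → Red (d²=16387345.00)
P3 → Indigo (d²=32950837.00)
P4 → Indigo (d²=4518625.00)
P5 → Indigo (d²=4976865.00)
P6 → Red (d²=21146077.00)
P7 → Slate (d²=12230280.00)

Indigo, Red, Indigo, Indigo, Indigo, Red, Slate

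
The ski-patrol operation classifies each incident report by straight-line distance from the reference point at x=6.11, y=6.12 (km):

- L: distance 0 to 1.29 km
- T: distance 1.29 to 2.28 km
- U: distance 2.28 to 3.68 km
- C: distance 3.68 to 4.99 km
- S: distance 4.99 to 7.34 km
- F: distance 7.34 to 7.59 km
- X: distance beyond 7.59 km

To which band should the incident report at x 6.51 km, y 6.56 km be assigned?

Distance = √((6.51−6.11)² + (6.56−6.12)²) = √(0.160 + 0.194) = 0.595 km.
0 ≤ 0.595 < 1.29 → L.

L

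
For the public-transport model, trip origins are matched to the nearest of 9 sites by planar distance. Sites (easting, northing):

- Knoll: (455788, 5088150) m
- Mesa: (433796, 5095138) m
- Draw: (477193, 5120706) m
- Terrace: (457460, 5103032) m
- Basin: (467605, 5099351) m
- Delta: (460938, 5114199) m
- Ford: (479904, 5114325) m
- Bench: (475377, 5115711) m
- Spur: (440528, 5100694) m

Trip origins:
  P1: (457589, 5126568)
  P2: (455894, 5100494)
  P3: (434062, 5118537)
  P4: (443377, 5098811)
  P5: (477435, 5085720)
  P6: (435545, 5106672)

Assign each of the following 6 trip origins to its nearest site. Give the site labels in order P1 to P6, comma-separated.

Delta, Terrace, Spur, Spur, Basin, Spur

P1 → Delta (d²=164207962.00)
P2 → Terrace (d²=8893800.00)
P3 → Spur (d²=360181805.00)
P4 → Spur (d²=11662490.00)
P5 → Basin (d²=282433061.00)
P6 → Spur (d²=60566773.00)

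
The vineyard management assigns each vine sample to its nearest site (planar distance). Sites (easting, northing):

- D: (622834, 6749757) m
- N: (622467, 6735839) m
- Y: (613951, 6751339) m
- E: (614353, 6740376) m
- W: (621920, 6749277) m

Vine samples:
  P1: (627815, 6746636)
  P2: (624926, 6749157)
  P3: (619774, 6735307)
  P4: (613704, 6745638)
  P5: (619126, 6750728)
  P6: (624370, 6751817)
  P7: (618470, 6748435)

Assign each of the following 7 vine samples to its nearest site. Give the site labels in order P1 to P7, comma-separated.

P1 → D (d²=34551002.00)
P2 → D (d²=4736464.00)
P3 → N (d²=7535273.00)
P4 → E (d²=28109845.00)
P5 → W (d²=9911837.00)
P6 → D (d²=6602896.00)
P7 → W (d²=12611464.00)

D, D, N, E, W, D, W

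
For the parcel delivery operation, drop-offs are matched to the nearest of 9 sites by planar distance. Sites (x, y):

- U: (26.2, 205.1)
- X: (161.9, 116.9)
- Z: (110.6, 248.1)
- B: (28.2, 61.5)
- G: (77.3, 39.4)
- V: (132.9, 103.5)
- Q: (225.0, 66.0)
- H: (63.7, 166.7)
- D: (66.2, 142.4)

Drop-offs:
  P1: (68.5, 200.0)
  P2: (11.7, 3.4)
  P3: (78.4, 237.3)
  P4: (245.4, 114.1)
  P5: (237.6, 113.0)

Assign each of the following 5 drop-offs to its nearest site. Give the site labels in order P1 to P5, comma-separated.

H, B, Z, Q, Q

P1 → H (d²=1131.93)
P2 → B (d²=3647.86)
P3 → Z (d²=1153.48)
P4 → Q (d²=2729.77)
P5 → Q (d²=2367.76)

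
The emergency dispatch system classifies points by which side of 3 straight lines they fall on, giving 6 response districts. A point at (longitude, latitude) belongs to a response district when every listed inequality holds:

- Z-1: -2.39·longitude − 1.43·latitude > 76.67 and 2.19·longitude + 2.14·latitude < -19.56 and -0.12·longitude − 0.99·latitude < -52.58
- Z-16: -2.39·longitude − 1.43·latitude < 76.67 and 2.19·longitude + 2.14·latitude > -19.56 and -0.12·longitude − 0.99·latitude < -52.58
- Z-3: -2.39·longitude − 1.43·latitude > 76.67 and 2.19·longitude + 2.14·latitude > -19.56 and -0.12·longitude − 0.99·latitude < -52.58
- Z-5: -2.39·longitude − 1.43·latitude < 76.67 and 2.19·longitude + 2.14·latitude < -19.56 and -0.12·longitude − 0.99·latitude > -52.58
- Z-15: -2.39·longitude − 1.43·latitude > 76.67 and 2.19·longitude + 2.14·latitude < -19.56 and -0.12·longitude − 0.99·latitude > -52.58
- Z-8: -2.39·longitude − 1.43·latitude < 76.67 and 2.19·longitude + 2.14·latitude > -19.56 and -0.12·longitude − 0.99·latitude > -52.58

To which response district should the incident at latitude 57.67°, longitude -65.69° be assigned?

-2.39·-65.69 − 1.43·57.67 = 74.531, which is < 76.67
2.19·-65.69 + 2.14·57.67 = -20.447, which is < -19.56
-0.12·-65.69 − 0.99·57.67 = -49.210, which is > -52.58
This sign pattern matches Z-5.

Z-5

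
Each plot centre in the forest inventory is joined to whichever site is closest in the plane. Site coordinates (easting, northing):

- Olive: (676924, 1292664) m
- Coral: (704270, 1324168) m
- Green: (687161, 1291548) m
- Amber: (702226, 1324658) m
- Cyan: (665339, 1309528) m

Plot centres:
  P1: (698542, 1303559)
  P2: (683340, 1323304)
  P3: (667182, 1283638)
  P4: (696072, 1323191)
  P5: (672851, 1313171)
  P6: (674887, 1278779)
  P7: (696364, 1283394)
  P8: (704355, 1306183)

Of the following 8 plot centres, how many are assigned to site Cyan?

P1 → Green
P2 → Amber
P3 → Olive
P4 → Amber
P5 → Cyan
P6 → Olive
P7 → Green
P8 → Coral
1 of the 8 goes to Cyan.

1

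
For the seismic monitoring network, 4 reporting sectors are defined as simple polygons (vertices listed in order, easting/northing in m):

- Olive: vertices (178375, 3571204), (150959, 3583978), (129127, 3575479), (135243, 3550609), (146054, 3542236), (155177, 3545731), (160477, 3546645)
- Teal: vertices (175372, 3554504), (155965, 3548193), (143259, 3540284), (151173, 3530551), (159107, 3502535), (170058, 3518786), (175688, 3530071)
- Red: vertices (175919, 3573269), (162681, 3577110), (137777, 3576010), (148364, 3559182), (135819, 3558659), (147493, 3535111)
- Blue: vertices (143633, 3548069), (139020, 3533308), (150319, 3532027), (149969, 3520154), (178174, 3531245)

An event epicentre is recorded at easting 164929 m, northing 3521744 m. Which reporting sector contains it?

Teal

Cast a ray rightward from (164929, 3521744). For each polygon, the edges (by vertex number in listed order) whose endpoints lie on opposite sides of northing = 3521744, where each meets that height, and whether that is right or left of the point:
Olive: no edge straddles that height → 0 crossings.
Teal: 4–5 at easting≈153667.1 (left), 6–7 at easting≈171533.7 (right) → 1 crossing.
Red: no edge straddles that height → 0 crossings.
Blue: 3–4 at easting≈150015.9 (left), 4–5 at easting≈154012.5 (left) → 0 crossings.
Only Teal has an odd count, so the point is inside Teal.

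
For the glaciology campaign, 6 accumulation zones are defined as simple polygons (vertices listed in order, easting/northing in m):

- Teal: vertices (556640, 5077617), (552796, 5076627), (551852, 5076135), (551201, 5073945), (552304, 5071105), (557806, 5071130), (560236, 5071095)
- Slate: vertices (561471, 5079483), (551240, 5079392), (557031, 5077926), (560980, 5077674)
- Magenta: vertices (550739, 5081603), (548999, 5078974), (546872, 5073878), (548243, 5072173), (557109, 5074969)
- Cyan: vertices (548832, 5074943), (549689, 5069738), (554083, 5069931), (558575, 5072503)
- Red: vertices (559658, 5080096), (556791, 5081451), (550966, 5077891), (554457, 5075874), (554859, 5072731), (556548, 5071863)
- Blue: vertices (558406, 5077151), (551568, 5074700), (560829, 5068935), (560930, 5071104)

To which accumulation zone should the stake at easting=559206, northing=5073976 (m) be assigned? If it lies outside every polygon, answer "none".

Blue

Cast a ray rightward from (559206, 5073976). For each polygon, the edges (by vertex number in listed order) whose endpoints lie on opposite sides of northing = 5073976, where each meets that height, and whether that is right or left of the point:
Teal: 3–4 at easting≈551210.2 (left), 7–1 at easting≈558647.5 (left) → 0 crossings.
Slate: no edge straddles that height → 0 crossings.
Magenta: 2–3 at easting≈546912.9 (left), 4–5 at easting≈553960.2 (left) → 0 crossings.
Cyan: 1–2 at easting≈548991.2 (left), 4–1 at easting≈552693.3 (left) → 0 crossings.
Red: 4–5 at easting≈554699.8 (left), 6–1 at easting≈557346.2 (left) → 0 crossings.
Blue: 2–3 at easting≈552731.0 (left), 4–1 at easting≈559731.2 (right) → 1 crossing.
Only Blue has an odd count, so the point is inside Blue.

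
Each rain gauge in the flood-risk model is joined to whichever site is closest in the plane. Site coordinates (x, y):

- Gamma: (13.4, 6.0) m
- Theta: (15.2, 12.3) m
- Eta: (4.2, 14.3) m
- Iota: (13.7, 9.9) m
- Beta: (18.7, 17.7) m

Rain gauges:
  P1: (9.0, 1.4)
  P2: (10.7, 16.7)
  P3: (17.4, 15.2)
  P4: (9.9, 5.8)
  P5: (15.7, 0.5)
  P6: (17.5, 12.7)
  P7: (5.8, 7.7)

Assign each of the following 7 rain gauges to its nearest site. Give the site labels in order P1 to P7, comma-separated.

P1 → Gamma (d²=40.52)
P2 → Theta (d²=39.61)
P3 → Beta (d²=7.94)
P4 → Gamma (d²=12.29)
P5 → Gamma (d²=35.54)
P6 → Theta (d²=5.45)
P7 → Eta (d²=46.12)

Gamma, Theta, Beta, Gamma, Gamma, Theta, Eta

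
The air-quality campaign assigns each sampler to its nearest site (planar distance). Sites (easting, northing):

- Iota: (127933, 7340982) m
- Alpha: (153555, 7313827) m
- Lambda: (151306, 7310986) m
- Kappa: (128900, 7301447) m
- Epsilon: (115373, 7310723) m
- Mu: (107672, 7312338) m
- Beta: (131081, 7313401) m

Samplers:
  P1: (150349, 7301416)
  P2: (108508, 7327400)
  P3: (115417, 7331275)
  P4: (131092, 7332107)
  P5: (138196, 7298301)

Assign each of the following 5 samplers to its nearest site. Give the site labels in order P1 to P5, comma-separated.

Lambda, Mu, Iota, Iota, Kappa

P1 → Lambda (d²=92500749.00)
P2 → Mu (d²=227562740.00)
P3 → Iota (d²=250876105.00)
P4 → Iota (d²=88744906.00)
P5 → Kappa (d²=96312932.00)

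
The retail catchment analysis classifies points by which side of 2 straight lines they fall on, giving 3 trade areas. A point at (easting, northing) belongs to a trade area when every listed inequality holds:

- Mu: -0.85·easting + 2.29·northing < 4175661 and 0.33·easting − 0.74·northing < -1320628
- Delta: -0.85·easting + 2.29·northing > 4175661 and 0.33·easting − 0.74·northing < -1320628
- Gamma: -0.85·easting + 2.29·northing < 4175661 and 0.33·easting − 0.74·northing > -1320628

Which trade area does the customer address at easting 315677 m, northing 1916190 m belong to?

Gamma

-0.85·315677 + 2.29·1916190 = 4119749.650, which is < 4175661
0.33·315677 − 0.74·1916190 = -1313807.190, which is > -1320628
This sign pattern matches Gamma.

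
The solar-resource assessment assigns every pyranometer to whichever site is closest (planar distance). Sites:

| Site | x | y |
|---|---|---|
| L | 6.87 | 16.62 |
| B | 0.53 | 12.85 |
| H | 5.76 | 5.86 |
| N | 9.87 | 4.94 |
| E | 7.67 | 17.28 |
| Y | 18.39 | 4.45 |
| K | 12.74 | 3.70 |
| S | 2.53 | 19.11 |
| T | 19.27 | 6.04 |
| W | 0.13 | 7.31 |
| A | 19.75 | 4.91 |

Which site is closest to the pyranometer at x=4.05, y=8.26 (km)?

Squared distances to each site:
L: 77.842; B: 33.458; H: 8.684; N: 44.895; E: 94.465; Y: 220.152; K: 96.310; S: 120.033; T: 236.577; W: 16.269; A: 257.712.
Minimum at H.

H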